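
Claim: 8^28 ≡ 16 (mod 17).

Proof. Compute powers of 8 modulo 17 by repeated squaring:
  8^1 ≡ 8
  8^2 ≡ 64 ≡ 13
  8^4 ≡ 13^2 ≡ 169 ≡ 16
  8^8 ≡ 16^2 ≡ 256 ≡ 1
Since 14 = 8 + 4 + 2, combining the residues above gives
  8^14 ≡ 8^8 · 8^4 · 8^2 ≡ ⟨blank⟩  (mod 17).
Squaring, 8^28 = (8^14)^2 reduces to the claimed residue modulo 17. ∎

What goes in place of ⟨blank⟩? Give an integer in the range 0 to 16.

8^8 · 8^4 · 8^2 ≡ 1 · 16 · 13 = 208.
208 mod 17 = 4, so 8^14 ≡ 4 (mod 17).

4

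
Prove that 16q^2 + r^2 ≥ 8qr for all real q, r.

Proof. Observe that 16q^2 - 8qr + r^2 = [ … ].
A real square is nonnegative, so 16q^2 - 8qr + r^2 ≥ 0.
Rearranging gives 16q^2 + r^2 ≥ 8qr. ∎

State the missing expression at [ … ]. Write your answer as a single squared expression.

(4q - r)^2

16q^2 - 8qr + r^2 is a perfect-square trinomial: the outer terms are (4q)^2 and (r)^2, and the cross term is -2·4q·r.
So 16q^2 - 8qr + r^2 = (4q - r)^2 ≥ 0.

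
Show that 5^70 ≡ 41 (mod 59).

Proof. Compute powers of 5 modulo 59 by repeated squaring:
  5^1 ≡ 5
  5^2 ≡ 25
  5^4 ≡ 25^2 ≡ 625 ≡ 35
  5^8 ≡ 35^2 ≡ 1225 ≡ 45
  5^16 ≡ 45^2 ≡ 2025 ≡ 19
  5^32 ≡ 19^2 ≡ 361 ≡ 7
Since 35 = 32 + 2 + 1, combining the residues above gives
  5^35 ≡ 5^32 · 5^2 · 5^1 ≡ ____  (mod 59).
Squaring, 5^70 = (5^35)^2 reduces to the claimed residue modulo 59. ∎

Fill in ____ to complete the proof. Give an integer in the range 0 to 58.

Multiply the listed residues: 7 · 25 · 5 = 175 → 875.
Reducing modulo 59: 875 = 14·59 + 49, so 5^35 ≡ 49.

49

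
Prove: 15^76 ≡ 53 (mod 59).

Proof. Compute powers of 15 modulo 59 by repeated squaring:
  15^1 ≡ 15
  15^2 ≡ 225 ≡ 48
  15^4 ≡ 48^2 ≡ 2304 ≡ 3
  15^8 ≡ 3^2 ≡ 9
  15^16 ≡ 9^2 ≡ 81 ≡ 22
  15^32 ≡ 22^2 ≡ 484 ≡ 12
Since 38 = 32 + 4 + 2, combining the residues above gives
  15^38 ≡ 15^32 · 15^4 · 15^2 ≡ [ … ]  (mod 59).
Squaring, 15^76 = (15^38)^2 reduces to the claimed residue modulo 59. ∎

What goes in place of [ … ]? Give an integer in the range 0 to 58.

17

15^32 · 15^4 · 15^2 ≡ 12 · 3 · 48 = 1728.
1728 mod 59 = 17, so 15^38 ≡ 17 (mod 59).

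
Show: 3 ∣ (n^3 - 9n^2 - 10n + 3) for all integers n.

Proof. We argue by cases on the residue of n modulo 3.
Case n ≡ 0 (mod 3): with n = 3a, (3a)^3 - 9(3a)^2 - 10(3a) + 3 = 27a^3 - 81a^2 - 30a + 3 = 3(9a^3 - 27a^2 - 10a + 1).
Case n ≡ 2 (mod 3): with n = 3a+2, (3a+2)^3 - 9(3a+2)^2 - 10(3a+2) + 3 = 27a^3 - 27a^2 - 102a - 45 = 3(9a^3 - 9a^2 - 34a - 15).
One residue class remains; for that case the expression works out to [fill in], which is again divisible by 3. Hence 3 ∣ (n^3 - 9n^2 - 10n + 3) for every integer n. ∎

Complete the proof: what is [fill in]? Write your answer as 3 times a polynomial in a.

3(9a^3 - 18a^2 - 25a - 5)

The residues treated are {0, 2}, so the missing case is n ≡ 1 (mod 3); write n = 3a+1.
Then (3a+1)^3 - 9(3a+1)^2 - 10(3a+1) + 3 = 27a^3 - 54a^2 - 75a - 15 = 3(9a^3 - 18a^2 - 25a - 5).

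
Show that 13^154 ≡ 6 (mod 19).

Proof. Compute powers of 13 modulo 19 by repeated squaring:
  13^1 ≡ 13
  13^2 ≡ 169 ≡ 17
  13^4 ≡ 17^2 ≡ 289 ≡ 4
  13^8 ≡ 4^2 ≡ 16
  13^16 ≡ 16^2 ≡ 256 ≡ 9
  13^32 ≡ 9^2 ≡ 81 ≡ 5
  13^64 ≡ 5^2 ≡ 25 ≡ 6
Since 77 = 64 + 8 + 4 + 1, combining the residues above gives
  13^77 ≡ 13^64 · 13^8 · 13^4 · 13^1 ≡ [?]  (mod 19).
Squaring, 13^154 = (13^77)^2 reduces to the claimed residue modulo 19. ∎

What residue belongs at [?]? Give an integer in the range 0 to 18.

14

13^64 · 13^8 · 13^4 · 13^1 ≡ 6 · 16 · 4 · 13 = 4992.
4992 mod 19 = 14, so 13^77 ≡ 14 (mod 19).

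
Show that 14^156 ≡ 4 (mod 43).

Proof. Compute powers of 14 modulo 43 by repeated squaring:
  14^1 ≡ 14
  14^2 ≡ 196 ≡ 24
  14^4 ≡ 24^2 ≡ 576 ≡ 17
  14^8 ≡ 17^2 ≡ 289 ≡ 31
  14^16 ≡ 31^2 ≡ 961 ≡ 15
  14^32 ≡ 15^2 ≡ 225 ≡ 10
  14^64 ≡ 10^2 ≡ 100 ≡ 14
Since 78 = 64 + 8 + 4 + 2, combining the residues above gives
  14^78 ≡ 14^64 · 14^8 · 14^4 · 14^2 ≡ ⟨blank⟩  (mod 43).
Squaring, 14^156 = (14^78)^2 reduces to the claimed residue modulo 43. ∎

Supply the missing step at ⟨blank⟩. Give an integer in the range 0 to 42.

41

14^64 · 14^8 · 14^4 · 14^2 ≡ 14 · 31 · 17 · 24 = 177072.
177072 mod 43 = 41, so 14^78 ≡ 41 (mod 43).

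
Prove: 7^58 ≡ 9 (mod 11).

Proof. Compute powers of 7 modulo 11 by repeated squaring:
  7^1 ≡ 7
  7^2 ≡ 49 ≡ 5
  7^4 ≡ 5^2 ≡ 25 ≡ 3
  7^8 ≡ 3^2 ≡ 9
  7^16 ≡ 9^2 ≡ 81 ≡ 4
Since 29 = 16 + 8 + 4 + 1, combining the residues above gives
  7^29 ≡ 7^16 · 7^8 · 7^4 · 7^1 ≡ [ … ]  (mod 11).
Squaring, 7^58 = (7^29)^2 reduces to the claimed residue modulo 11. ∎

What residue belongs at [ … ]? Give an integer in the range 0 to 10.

8

7^16 · 7^8 · 7^4 · 7^1 ≡ 4 · 9 · 3 · 7 = 756.
756 mod 11 = 8, so 7^29 ≡ 8 (mod 11).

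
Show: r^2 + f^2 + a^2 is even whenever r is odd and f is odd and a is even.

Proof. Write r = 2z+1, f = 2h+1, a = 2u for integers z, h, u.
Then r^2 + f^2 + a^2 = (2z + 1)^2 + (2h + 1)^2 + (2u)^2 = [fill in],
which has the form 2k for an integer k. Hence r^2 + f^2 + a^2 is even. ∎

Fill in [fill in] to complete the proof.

(2z + 1)^2 + (2h + 1)^2 + (2u)^2 = 4h^2 + 4h + 4u^2 + 4z^2 + 4z + 2
= 2(2h^2 + 2h + 2u^2 + 2z^2 + 2z + 1).
Since 2h^2 + 2h + 2u^2 + 2z^2 + 2z + 1 is an integer, the sum of squares is of the form 2k for an integer k.

2(2h^2 + 2h + 2u^2 + 2z^2 + 2z + 1)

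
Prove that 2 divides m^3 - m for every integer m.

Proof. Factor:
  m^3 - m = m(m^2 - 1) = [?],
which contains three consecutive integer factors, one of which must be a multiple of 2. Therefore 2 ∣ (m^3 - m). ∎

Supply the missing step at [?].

m(m^2 - 1) = m(m - 1)(m + 1) = (m - 1)m(m + 1).
These three factors are consecutive integers, so their product is divisible by 2.

(m - 1)m(m + 1)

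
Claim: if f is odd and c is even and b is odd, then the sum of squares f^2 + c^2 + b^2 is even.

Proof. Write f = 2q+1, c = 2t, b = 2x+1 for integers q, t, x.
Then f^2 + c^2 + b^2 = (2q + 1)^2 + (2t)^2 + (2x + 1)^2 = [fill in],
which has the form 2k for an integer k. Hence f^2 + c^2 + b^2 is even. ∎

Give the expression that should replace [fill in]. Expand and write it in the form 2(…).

2(2q^2 + 2q + 2t^2 + 2x^2 + 2x + 1)

(2q + 1)^2 + (2t)^2 + (2x + 1)^2 = 4q^2 + 4q + 4t^2 + 4x^2 + 4x + 2
= 2(2q^2 + 2q + 2t^2 + 2x^2 + 2x + 1).
Since 2q^2 + 2q + 2t^2 + 2x^2 + 2x + 1 is an integer, the sum of squares is of the form 2k for an integer k.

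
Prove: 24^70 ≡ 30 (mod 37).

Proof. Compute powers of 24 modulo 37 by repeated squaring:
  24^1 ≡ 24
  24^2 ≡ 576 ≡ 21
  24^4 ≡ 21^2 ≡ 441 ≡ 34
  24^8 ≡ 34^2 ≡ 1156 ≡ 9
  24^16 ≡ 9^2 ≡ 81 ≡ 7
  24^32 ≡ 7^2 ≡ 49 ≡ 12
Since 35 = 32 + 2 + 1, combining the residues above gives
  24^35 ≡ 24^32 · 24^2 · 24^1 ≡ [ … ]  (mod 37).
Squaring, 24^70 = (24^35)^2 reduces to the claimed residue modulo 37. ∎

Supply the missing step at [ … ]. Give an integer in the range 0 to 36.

17

Multiply the listed residues: 12 · 21 · 24 = 252 → 6048.
Reducing modulo 37: 6048 = 163·37 + 17, so 24^35 ≡ 17.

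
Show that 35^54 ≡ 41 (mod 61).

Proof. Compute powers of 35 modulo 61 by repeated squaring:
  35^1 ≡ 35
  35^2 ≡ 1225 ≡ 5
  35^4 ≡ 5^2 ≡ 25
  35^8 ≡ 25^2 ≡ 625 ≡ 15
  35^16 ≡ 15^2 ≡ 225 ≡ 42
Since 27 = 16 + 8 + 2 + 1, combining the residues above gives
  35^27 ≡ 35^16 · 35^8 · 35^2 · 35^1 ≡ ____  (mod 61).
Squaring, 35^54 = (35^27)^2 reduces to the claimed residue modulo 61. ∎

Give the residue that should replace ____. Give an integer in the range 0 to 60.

35^16 · 35^8 · 35^2 · 35^1 ≡ 42 · 15 · 5 · 35 = 110250.
110250 mod 61 = 23, so 35^27 ≡ 23 (mod 61).

23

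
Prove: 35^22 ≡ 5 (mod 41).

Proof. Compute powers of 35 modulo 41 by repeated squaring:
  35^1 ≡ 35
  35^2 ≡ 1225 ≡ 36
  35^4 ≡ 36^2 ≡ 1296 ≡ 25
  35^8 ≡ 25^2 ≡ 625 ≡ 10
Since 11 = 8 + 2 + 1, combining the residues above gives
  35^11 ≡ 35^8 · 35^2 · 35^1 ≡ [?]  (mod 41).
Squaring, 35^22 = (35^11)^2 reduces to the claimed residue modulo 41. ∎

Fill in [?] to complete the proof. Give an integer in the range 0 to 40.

13

35^8 · 35^2 · 35^1 ≡ 10 · 36 · 35 = 12600.
12600 mod 41 = 13, so 35^11 ≡ 13 (mod 41).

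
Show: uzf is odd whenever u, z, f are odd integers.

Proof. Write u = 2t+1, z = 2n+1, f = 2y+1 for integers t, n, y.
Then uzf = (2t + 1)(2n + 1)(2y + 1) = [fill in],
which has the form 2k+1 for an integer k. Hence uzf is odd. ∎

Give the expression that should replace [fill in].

2(4nty + 2nt + 2ny + n + 2ty + t + y) + 1

Expanding: (2t + 1)(2n + 1)(2y + 1) = 8nty + 4nt + 4ny + 2n + 4ty + 2t + 2y + 1.
Every term except the constant is even, so this is 2(4nty + 2nt + 2ny + n + 2ty + t + y) + 1,
and 4nty + 2nt + 2ny + n + 2ty + t + y ∈ ℤ gives the required form.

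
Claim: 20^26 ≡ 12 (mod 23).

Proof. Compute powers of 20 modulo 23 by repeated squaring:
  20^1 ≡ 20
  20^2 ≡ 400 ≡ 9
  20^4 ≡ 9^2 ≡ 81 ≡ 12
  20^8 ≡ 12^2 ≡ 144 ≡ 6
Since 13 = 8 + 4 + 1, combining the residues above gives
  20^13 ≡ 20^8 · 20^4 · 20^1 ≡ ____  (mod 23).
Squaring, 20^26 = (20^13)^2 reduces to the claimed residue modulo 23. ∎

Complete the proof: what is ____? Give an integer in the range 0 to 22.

14

20^8 · 20^4 · 20^1 ≡ 6 · 12 · 20 = 1440.
1440 mod 23 = 14, so 20^13 ≡ 14 (mod 23).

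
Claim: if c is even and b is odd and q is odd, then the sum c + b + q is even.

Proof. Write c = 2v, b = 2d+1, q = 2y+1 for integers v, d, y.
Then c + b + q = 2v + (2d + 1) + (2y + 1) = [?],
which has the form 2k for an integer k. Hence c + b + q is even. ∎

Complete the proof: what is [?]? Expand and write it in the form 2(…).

Expanding: 2v + (2d + 1) + (2y + 1) = 2d + 2v + 2y + 2.
Every term is even; pulling out the factor of 2 gives 2(d + v + y + 1).

2(d + v + y + 1)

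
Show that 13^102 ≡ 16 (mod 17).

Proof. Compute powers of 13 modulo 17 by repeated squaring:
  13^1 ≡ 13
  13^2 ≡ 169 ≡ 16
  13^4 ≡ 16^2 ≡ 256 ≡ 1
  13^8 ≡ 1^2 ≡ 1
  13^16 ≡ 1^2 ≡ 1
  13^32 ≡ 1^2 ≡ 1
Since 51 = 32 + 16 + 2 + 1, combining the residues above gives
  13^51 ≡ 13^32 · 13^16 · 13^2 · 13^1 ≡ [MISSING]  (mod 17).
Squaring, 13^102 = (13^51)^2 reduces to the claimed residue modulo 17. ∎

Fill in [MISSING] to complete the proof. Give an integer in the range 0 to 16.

4

13^32 · 13^16 · 13^2 · 13^1 ≡ 1 · 1 · 16 · 13 = 208.
208 mod 17 = 4, so 13^51 ≡ 4 (mod 17).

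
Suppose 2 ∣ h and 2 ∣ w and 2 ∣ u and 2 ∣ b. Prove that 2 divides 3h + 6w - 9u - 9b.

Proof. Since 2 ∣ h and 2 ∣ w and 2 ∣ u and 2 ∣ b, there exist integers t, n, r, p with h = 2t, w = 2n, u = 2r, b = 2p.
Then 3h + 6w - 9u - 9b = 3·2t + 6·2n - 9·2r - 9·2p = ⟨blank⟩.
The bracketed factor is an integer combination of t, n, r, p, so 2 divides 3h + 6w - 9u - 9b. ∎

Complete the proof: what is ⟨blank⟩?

2(6n - 9p - 9r + 3t)

Each term has a factor of 2: 3·2t + 6·2n - 9·2r - 9·2p = 2·(6n - 9p - 9r + 3t).
Since 6n - 9p - 9r + 3t is an integer, 2 ∣ (3h + 6w - 9u - 9b).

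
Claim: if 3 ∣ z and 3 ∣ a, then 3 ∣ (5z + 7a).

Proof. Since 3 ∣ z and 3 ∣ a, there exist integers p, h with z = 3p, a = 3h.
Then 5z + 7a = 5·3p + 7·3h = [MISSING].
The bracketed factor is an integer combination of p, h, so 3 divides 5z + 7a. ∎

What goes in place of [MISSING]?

Each term has a factor of 3: 5·3p + 7·3h = 3·(7h + 5p).
Since 7h + 5p is an integer, 3 ∣ (5z + 7a).

3(7h + 5p)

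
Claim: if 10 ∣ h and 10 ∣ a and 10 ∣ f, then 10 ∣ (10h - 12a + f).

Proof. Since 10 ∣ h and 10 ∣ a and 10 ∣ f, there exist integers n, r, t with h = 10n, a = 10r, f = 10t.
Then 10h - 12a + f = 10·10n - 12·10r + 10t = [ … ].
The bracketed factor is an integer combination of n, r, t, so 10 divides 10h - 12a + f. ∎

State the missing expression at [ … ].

Each term has a factor of 10: 10·10n - 12·10r + 10t = 10·(10n - 12r + t).
Since 10n - 12r + t is an integer, 10 ∣ (10h - 12a + f).

10(10n - 12r + t)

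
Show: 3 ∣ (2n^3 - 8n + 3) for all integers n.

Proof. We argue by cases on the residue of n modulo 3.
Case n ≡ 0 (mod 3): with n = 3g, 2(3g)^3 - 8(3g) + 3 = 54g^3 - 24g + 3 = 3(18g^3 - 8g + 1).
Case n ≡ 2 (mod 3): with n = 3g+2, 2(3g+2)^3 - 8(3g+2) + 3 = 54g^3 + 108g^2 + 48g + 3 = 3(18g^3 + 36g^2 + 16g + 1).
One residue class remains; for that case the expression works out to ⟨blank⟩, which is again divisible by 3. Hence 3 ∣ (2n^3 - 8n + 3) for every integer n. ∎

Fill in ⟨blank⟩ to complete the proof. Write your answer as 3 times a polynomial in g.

Only n ≡ 1 (mod 3) is unaccounted for. Put n = 3g+1:
2(3g+1)^3 - 8(3g+1) + 3 expands to 54g^3 + 54g^2 - 6g - 3,
and factoring out 3 leaves 3(18g^3 + 18g^2 - 2g - 1).

3(18g^3 + 18g^2 - 2g - 1)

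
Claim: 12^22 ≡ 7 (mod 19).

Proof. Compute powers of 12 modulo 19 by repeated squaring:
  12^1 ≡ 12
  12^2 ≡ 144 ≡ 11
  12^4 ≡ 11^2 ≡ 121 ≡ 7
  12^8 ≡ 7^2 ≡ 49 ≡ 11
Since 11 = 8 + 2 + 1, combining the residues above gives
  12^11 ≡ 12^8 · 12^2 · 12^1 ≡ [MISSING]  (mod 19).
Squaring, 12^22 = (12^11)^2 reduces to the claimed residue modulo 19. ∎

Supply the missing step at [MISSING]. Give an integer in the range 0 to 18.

8

12^8 · 12^2 · 12^1 ≡ 11 · 11 · 12 = 1452.
1452 mod 19 = 8, so 12^11 ≡ 8 (mod 19).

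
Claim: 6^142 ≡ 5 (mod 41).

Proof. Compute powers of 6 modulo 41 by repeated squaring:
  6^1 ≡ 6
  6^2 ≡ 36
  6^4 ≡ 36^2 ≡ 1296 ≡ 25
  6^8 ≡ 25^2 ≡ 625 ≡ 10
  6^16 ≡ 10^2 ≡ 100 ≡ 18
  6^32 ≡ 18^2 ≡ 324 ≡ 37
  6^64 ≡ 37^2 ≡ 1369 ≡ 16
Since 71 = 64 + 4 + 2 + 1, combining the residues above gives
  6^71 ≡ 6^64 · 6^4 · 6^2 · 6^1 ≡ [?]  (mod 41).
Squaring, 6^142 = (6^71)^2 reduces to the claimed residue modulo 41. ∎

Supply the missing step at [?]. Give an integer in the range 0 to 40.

13

Multiply the listed residues: 16 · 25 · 36 · 6 = 400 → 14400 → 86400.
Reducing modulo 41: 86400 = 2107·41 + 13, so 6^71 ≡ 13.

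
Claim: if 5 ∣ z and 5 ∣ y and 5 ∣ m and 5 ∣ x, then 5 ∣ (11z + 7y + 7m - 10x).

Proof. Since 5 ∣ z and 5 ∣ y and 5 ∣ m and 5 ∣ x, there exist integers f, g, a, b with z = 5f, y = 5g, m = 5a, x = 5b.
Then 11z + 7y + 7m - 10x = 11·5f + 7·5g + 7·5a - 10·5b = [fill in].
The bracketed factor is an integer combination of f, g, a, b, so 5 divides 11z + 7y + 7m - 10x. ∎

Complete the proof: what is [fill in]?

5(7a - 10b + 11f + 7g)

Each term has a factor of 5: 11·5f + 7·5g + 7·5a - 10·5b = 5·(7a - 10b + 11f + 7g).
Since 7a - 10b + 11f + 7g is an integer, 5 ∣ (11z + 7y + 7m - 10x).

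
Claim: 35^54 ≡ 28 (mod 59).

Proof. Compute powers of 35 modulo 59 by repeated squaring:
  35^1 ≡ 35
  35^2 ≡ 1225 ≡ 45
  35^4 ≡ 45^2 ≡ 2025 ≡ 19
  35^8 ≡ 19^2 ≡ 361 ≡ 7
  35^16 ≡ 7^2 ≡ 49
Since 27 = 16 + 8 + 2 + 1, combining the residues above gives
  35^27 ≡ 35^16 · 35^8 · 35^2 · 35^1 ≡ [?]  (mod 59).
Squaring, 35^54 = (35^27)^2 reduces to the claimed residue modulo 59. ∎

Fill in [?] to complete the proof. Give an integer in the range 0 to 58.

35^16 · 35^8 · 35^2 · 35^1 ≡ 49 · 7 · 45 · 35 = 540225.
540225 mod 59 = 21, so 35^27 ≡ 21 (mod 59).

21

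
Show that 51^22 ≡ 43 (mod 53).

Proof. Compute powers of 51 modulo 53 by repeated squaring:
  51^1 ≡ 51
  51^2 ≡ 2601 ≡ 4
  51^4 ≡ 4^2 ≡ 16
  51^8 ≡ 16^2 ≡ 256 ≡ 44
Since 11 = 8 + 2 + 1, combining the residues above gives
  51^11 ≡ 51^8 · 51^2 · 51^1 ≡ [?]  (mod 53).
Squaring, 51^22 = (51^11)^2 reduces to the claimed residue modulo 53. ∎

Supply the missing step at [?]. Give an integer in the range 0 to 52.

19

Multiply the listed residues: 44 · 4 · 51 = 176 → 8976.
Reducing modulo 53: 8976 = 169·53 + 19, so 51^11 ≡ 19.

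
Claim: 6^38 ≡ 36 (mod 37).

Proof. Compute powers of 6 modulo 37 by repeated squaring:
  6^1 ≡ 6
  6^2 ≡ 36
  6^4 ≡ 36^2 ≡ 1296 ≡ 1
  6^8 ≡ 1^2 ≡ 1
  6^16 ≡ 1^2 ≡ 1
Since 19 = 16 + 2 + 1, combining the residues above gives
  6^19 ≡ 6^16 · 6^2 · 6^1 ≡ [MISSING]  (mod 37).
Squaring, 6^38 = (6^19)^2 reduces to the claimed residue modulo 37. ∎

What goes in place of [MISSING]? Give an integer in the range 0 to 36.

6^16 · 6^2 · 6^1 ≡ 1 · 36 · 6 = 216.
216 mod 37 = 31, so 6^19 ≡ 31 (mod 37).

31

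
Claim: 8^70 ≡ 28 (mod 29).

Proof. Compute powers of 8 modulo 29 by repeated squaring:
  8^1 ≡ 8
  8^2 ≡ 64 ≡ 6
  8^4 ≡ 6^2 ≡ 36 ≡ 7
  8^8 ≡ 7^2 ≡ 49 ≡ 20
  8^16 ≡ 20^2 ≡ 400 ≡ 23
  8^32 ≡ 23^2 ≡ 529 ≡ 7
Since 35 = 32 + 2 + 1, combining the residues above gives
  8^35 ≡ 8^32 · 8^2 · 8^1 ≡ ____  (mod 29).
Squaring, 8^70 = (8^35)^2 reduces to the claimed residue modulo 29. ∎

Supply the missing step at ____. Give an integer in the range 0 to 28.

17

8^32 · 8^2 · 8^1 ≡ 7 · 6 · 8 = 336.
336 mod 29 = 17, so 8^35 ≡ 17 (mod 29).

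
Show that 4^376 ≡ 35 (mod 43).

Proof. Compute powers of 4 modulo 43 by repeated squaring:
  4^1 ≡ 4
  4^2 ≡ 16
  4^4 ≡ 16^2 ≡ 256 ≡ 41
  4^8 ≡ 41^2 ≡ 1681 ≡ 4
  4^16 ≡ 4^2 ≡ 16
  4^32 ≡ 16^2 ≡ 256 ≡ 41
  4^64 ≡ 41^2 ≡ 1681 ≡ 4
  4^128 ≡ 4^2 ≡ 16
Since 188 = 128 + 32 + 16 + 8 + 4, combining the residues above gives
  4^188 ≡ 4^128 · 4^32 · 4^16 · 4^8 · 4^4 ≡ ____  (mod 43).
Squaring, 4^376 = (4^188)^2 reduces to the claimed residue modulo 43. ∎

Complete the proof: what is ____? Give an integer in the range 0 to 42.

11

4^128 · 4^32 · 4^16 · 4^8 · 4^4 ≡ 16 · 41 · 16 · 4 · 41 = 1721344.
1721344 mod 43 = 11, so 4^188 ≡ 11 (mod 43).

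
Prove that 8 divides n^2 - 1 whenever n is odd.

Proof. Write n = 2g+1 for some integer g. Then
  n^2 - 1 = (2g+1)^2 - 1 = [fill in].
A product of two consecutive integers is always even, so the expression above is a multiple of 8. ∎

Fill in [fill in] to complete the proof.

(2g+1)^2 - 1 = 4g^2 + 4g + 1 - 1 = 4g^2 + 4g = 4g(g+1).
Since g and g+1 are consecutive, g(g+1) is even, and 4·(even) is a multiple of 8.

4g(g + 1)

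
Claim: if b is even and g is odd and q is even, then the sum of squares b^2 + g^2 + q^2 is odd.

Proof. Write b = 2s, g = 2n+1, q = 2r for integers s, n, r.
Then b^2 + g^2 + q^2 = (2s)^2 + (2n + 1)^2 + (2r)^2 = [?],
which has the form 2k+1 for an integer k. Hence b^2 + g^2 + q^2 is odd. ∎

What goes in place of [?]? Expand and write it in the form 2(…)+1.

Expanding: (2s)^2 + (2n + 1)^2 + (2r)^2 = 4n^2 + 4n + 4r^2 + 4s^2 + 1.
Every term except the constant is even, so this is 2(2n^2 + 2n + 2r^2 + 2s^2) + 1,
and 2n^2 + 2n + 2r^2 + 2s^2 ∈ ℤ gives the required form.

2(2n^2 + 2n + 2r^2 + 2s^2) + 1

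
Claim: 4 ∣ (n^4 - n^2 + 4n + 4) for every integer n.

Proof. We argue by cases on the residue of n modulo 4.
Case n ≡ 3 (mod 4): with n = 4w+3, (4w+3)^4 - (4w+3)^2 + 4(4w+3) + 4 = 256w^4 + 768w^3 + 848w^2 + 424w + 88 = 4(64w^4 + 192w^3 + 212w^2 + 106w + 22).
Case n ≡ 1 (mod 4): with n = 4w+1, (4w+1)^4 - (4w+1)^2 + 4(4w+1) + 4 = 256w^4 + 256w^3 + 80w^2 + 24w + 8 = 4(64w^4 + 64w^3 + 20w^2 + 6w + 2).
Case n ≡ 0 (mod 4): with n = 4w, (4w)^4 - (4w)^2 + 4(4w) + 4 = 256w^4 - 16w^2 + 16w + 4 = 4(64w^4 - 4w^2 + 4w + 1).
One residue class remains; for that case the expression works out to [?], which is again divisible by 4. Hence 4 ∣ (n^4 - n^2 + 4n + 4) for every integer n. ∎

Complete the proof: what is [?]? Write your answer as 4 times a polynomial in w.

Only n ≡ 2 (mod 4) is unaccounted for. Put n = 4w+2:
(4w+2)^4 - (4w+2)^2 + 4(4w+2) + 4 expands to 256w^4 + 512w^3 + 368w^2 + 128w + 24,
and factoring out 4 leaves 4(64w^4 + 128w^3 + 92w^2 + 32w + 6).

4(64w^4 + 128w^3 + 92w^2 + 32w + 6)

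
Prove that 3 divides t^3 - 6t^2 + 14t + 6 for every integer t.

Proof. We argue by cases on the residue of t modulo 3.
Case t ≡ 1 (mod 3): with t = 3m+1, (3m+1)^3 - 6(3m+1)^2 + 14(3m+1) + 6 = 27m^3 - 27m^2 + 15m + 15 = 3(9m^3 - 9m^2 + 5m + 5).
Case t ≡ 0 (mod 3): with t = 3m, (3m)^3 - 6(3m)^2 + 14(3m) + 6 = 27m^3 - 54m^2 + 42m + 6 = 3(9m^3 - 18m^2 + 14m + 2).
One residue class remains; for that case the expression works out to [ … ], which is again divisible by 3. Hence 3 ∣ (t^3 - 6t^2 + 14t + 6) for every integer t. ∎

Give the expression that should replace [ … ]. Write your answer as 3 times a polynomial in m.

The residues treated are {1, 0}, so the missing case is t ≡ 2 (mod 3); write t = 3m+2.
Then (3m+2)^3 - 6(3m+2)^2 + 14(3m+2) + 6 = 27m^3 + 6m + 18 = 3(9m^3 + 2m + 6).

3(9m^3 + 2m + 6)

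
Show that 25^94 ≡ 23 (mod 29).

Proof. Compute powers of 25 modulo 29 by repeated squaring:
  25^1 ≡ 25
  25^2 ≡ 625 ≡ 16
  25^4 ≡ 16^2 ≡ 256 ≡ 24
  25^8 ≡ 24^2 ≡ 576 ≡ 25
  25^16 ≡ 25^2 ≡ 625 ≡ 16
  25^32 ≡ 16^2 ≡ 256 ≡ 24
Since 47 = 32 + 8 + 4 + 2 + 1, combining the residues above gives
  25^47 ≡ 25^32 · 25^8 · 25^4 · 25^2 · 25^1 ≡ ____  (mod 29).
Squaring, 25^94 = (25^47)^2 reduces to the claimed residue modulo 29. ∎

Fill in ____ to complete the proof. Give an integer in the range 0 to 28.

20

Multiply the listed residues: 24 · 25 · 24 · 16 · 25 = 600 → 14400 → 230400 → 5760000.
Reducing modulo 29: 5760000 = 198620·29 + 20, so 25^47 ≡ 20.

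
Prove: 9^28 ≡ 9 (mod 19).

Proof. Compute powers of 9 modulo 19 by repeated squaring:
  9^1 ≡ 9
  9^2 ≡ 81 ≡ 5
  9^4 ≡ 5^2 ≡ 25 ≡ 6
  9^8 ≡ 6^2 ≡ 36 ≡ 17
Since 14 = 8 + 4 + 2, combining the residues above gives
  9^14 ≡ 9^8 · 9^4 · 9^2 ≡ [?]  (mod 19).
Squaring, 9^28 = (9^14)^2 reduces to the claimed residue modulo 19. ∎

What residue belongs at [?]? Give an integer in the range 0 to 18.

16

Multiply the listed residues: 17 · 6 · 5 = 102 → 510.
Reducing modulo 19: 510 = 26·19 + 16, so 9^14 ≡ 16.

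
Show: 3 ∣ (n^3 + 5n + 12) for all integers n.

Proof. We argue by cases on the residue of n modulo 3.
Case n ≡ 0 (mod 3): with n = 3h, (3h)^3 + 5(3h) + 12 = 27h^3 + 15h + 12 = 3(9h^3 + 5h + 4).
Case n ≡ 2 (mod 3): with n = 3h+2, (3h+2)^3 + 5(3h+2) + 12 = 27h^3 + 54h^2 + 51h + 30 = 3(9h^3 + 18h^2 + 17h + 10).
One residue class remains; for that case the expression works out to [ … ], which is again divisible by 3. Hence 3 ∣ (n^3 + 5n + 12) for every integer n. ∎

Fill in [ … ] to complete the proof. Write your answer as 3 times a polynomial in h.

3(9h^3 + 9h^2 + 8h + 6)

Only n ≡ 1 (mod 3) is unaccounted for. Put n = 3h+1:
(3h+1)^3 + 5(3h+1) + 12 expands to 27h^3 + 27h^2 + 24h + 18,
and factoring out 3 leaves 3(9h^3 + 9h^2 + 8h + 6).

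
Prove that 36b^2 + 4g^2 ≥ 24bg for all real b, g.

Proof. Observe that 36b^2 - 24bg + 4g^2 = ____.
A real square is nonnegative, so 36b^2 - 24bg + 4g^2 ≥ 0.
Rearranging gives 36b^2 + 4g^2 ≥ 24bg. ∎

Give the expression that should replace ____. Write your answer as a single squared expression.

(6b - 2g)^2

The leading and trailing coefficients are 6^2 and 2^2, and 24 = 2·6·2, so the trinomial is (6b - 2g)^2.
Hence 36b^2 - 24bg + 4g^2 ≥ 0.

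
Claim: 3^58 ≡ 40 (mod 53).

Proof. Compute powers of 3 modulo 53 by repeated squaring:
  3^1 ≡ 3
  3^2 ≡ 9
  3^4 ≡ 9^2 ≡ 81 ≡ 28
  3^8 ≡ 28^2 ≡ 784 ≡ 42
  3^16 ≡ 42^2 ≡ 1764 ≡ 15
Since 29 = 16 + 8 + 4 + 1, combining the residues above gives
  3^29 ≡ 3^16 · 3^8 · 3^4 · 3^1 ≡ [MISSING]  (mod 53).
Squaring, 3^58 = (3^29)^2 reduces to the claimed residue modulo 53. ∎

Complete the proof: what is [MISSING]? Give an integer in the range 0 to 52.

3^16 · 3^8 · 3^4 · 3^1 ≡ 15 · 42 · 28 · 3 = 52920.
52920 mod 53 = 26, so 3^29 ≡ 26 (mod 53).

26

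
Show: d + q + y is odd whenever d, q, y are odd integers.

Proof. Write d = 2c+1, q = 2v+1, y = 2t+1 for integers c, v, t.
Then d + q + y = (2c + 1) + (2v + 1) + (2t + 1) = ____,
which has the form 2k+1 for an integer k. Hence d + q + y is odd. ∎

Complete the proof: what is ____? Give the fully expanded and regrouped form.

2(c + t + v + 1) + 1

(2c + 1) + (2v + 1) + (2t + 1) = 2c + 2t + 2v + 3
= 2(c + t + v + 1) + 1.
Since c + t + v + 1 is an integer, the sum is of the form 2k+1 for an integer k.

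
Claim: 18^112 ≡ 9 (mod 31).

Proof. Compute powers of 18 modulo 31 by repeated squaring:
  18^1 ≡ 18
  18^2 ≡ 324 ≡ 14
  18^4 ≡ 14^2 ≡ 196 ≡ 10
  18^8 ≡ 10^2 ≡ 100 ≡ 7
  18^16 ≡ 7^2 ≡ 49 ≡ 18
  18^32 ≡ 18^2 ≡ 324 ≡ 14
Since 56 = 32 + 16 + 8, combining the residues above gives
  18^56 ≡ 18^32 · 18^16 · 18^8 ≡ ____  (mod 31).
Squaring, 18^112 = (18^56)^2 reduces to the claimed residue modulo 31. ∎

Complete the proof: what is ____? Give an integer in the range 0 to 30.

28

18^32 · 18^16 · 18^8 ≡ 14 · 18 · 7 = 1764.
1764 mod 31 = 28, so 18^56 ≡ 28 (mod 31).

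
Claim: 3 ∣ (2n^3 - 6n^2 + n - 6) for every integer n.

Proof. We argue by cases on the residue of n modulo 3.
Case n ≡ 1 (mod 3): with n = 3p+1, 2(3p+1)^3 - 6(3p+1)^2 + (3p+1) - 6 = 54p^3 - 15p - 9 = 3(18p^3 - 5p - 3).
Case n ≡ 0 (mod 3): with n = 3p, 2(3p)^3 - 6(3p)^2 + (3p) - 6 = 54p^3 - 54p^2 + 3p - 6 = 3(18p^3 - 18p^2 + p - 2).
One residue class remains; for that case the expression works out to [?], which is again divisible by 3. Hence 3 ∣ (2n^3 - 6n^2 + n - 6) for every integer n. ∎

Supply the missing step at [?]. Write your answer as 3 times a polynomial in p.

3(18p^3 + 18p^2 + p - 4)

The residues treated are {1, 0}, so the missing case is n ≡ 2 (mod 3); write n = 3p+2.
Then 2(3p+2)^3 - 6(3p+2)^2 + (3p+2) - 6 = 54p^3 + 54p^2 + 3p - 12 = 3(18p^3 + 18p^2 + p - 4).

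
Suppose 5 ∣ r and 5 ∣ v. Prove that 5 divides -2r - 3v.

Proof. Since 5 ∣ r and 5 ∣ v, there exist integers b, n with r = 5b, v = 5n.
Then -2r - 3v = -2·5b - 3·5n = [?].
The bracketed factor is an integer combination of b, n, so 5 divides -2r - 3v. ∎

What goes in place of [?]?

5(-2b - 3n)

Each term has a factor of 5: -2·5b - 3·5n = 5·(-2b - 3n).
Since -2b - 3n is an integer, 5 ∣ (-2r - 3v).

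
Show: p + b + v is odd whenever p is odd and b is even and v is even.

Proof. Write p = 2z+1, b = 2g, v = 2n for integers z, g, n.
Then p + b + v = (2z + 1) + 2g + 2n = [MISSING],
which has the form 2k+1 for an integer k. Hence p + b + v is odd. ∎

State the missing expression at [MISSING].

2(g + n + z) + 1

Expanding: (2z + 1) + 2g + 2n = 2g + 2n + 2z + 1.
Every term except the constant is even, so this is 2(g + n + z) + 1,
and g + n + z ∈ ℤ gives the required form.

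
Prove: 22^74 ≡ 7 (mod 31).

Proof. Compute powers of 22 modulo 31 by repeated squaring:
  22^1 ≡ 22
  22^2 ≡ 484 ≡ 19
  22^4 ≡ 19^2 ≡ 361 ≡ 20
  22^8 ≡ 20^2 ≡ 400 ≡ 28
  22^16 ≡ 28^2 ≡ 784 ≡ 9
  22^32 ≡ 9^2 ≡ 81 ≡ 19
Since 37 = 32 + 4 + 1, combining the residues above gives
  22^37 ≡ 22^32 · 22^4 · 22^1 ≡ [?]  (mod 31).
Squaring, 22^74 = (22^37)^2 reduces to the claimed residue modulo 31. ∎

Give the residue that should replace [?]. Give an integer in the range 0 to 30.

Multiply the listed residues: 19 · 20 · 22 = 380 → 8360.
Reducing modulo 31: 8360 = 269·31 + 21, so 22^37 ≡ 21.

21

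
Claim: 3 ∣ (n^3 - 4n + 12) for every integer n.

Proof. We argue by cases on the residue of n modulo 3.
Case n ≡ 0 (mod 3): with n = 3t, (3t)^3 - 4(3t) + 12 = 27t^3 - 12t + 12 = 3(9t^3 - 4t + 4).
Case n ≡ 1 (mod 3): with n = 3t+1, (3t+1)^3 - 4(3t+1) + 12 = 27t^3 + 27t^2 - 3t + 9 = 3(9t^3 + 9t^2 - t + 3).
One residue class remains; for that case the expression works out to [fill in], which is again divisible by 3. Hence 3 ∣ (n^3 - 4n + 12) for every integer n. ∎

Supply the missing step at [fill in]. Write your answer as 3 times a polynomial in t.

3(9t^3 + 18t^2 + 8t + 4)

The residues treated are {0, 1}, so the missing case is n ≡ 2 (mod 3); write n = 3t+2.
Then (3t+2)^3 - 4(3t+2) + 12 = 27t^3 + 54t^2 + 24t + 12 = 3(9t^3 + 18t^2 + 8t + 4).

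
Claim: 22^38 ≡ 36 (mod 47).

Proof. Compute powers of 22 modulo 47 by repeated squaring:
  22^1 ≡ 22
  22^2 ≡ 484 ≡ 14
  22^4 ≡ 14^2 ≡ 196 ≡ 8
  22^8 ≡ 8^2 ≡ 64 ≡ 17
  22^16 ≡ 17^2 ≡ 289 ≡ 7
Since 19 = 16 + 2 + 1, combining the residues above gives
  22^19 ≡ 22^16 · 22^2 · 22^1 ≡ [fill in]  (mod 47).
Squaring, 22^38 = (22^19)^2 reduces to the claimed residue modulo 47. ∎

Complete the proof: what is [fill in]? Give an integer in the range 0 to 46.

Multiply the listed residues: 7 · 14 · 22 = 98 → 2156.
Reducing modulo 47: 2156 = 45·47 + 41, so 22^19 ≡ 41.

41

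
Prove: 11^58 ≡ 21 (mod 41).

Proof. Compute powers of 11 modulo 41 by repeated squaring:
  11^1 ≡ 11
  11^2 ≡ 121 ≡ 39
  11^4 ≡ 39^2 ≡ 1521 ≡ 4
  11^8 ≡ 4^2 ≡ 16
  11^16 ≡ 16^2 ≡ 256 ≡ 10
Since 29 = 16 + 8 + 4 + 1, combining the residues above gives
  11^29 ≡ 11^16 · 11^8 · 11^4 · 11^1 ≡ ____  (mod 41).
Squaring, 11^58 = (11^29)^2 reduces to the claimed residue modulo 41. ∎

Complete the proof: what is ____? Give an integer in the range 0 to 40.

11^16 · 11^8 · 11^4 · 11^1 ≡ 10 · 16 · 4 · 11 = 7040.
7040 mod 41 = 29, so 11^29 ≡ 29 (mod 41).

29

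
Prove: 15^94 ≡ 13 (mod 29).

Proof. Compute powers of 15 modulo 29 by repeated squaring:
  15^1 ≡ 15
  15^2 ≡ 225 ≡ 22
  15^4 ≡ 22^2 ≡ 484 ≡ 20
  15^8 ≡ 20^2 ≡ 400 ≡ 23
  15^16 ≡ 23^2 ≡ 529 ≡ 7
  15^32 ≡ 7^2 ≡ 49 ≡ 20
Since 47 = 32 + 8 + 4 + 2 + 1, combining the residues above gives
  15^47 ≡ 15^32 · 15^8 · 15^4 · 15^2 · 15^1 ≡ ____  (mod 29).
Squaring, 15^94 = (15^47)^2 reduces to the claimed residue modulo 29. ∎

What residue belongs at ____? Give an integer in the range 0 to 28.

19

15^32 · 15^8 · 15^4 · 15^2 · 15^1 ≡ 20 · 23 · 20 · 22 · 15 = 3036000.
3036000 mod 29 = 19, so 15^47 ≡ 19 (mod 29).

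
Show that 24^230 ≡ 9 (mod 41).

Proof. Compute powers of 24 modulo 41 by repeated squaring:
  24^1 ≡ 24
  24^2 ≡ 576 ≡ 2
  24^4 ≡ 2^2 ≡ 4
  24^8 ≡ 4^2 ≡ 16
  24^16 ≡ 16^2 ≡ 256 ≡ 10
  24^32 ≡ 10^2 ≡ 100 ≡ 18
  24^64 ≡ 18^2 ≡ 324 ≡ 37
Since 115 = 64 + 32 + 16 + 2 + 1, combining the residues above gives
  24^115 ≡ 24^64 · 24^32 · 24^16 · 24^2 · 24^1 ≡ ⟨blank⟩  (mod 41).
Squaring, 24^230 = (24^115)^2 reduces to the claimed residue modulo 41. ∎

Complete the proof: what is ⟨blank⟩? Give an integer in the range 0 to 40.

3

24^64 · 24^32 · 24^16 · 24^2 · 24^1 ≡ 37 · 18 · 10 · 2 · 24 = 319680.
319680 mod 41 = 3, so 24^115 ≡ 3 (mod 41).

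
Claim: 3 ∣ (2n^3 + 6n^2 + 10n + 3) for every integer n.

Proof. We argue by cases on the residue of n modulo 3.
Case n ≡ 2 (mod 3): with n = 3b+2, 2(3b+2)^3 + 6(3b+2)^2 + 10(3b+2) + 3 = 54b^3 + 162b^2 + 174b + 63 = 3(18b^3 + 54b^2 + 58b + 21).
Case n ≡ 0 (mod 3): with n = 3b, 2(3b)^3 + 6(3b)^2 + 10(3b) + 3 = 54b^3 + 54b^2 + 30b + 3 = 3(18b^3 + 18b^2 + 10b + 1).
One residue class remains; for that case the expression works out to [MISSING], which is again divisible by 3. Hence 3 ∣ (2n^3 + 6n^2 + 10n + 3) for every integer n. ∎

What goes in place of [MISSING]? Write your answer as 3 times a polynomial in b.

3(18b^3 + 36b^2 + 28b + 7)

The residues treated are {2, 0}, so the missing case is n ≡ 1 (mod 3); write n = 3b+1.
Then 2(3b+1)^3 + 6(3b+1)^2 + 10(3b+1) + 3 = 54b^3 + 108b^2 + 84b + 21 = 3(18b^3 + 36b^2 + 28b + 7).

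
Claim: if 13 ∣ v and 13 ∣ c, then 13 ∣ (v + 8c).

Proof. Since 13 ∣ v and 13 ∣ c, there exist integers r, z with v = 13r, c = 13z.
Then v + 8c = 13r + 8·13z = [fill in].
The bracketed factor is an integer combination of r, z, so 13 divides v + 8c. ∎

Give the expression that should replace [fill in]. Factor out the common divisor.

Each term has a factor of 13: 13r + 8·13z = 13·(r + 8z).
Since r + 8z is an integer, 13 ∣ (v + 8c).

13(r + 8z)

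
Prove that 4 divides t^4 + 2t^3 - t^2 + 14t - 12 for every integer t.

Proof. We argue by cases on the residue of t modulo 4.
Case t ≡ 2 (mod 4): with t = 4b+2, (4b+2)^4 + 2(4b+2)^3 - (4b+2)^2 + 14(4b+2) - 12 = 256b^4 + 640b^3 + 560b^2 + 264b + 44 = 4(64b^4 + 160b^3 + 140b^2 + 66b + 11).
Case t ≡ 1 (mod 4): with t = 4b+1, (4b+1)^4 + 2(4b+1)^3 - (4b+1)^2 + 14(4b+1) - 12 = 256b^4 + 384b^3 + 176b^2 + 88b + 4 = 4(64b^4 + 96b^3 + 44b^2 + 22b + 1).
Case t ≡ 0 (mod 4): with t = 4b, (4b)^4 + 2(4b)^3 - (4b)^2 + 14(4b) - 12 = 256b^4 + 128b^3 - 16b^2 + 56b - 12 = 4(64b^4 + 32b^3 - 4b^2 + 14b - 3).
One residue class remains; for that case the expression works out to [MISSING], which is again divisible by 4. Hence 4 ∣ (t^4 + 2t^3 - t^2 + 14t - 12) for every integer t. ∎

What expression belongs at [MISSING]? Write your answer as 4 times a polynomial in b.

4(64b^4 + 224b^3 + 284b^2 + 170b + 39)

Only t ≡ 3 (mod 4) is unaccounted for. Put t = 4b+3:
(4b+3)^4 + 2(4b+3)^3 - (4b+3)^2 + 14(4b+3) - 12 expands to 256b^4 + 896b^3 + 1136b^2 + 680b + 156,
and factoring out 4 leaves 4(64b^4 + 224b^3 + 284b^2 + 170b + 39).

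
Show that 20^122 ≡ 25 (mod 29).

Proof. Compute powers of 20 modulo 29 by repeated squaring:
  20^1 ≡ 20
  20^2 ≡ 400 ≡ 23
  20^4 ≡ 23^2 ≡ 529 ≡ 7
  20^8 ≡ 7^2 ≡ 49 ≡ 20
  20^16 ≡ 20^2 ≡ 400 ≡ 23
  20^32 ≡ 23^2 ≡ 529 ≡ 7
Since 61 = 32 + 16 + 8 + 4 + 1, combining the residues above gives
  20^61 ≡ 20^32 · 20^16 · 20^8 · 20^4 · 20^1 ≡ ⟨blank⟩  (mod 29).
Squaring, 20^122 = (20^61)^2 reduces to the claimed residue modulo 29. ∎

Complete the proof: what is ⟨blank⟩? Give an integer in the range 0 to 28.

20^32 · 20^16 · 20^8 · 20^4 · 20^1 ≡ 7 · 23 · 20 · 7 · 20 = 450800.
450800 mod 29 = 24, so 20^61 ≡ 24 (mod 29).

24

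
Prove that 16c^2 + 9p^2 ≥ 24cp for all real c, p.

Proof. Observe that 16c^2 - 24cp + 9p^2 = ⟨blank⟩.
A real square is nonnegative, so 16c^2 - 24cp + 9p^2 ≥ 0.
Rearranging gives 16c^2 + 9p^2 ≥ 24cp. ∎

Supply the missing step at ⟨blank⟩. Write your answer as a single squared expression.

The leading and trailing coefficients are 4^2 and 3^2, and 24 = 2·4·3, so the trinomial is (4c - 3p)^2.
Hence 16c^2 - 24cp + 9p^2 ≥ 0.

(4c - 3p)^2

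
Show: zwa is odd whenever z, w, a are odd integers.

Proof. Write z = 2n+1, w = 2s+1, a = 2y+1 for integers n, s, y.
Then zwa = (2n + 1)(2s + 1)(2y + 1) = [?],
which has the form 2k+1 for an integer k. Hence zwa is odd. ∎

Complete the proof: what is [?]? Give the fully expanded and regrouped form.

2(4nsy + 2ns + 2ny + n + 2sy + s + y) + 1

Expanding: (2n + 1)(2s + 1)(2y + 1) = 8nsy + 4ns + 4ny + 2n + 4sy + 2s + 2y + 1.
Every term except the constant is even, so this is 2(4nsy + 2ns + 2ny + n + 2sy + s + y) + 1,
and 4nsy + 2ns + 2ny + n + 2sy + s + y ∈ ℤ gives the required form.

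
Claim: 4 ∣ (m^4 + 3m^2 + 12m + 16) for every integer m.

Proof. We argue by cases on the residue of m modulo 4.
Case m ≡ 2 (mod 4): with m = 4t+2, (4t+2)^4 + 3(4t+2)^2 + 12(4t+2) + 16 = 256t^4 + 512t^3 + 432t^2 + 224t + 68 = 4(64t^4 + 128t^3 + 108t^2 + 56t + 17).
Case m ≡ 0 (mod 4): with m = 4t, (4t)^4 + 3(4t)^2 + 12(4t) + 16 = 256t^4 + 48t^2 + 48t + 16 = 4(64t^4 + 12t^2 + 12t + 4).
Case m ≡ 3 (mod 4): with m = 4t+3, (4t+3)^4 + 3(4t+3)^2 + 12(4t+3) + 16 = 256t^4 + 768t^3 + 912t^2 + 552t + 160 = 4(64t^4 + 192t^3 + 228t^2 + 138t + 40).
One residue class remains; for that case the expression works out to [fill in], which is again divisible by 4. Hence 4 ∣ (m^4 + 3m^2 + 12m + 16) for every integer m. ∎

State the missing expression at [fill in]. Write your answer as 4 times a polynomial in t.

Only m ≡ 1 (mod 4) is unaccounted for. Put m = 4t+1:
(4t+1)^4 + 3(4t+1)^2 + 12(4t+1) + 16 expands to 256t^4 + 256t^3 + 144t^2 + 88t + 32,
and factoring out 4 leaves 4(64t^4 + 64t^3 + 36t^2 + 22t + 8).

4(64t^4 + 64t^3 + 36t^2 + 22t + 8)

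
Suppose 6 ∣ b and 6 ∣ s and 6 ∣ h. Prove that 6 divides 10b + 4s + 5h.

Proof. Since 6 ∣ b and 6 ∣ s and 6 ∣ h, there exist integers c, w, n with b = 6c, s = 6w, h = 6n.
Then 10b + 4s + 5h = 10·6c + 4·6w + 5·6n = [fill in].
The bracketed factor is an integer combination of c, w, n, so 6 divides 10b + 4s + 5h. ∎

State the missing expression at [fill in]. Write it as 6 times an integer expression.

Pull the common 6 out of every term: 10·6c + 4·6w + 5·6n = 6(10c + 5n + 4w).
10c + 5n + 4w is an integer, which exhibits the divisibility.

6(10c + 5n + 4w)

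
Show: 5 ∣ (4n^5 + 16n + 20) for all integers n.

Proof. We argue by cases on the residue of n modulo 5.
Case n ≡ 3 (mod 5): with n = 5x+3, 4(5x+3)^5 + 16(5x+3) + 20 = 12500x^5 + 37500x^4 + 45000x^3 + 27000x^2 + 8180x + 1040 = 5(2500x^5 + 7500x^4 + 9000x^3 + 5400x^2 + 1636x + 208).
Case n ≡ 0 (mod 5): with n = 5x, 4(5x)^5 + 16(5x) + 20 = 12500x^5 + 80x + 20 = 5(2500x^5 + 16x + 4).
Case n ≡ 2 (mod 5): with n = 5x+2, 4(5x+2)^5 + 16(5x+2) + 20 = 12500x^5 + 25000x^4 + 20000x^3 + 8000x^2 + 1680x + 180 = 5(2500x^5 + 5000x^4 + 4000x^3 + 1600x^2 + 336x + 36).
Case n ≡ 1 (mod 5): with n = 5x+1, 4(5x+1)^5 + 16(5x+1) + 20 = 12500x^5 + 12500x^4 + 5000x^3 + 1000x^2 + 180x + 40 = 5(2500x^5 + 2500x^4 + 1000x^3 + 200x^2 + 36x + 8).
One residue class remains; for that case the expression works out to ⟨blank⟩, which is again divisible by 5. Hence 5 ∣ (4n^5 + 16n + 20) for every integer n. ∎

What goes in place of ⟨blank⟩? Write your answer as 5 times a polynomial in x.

Only n ≡ 4 (mod 5) is unaccounted for. Put n = 5x+4:
4(5x+4)^5 + 16(5x+4) + 20 expands to 12500x^5 + 50000x^4 + 80000x^3 + 64000x^2 + 25680x + 4180,
and factoring out 5 leaves 5(2500x^5 + 10000x^4 + 16000x^3 + 12800x^2 + 5136x + 836).

5(2500x^5 + 10000x^4 + 16000x^3 + 12800x^2 + 5136x + 836)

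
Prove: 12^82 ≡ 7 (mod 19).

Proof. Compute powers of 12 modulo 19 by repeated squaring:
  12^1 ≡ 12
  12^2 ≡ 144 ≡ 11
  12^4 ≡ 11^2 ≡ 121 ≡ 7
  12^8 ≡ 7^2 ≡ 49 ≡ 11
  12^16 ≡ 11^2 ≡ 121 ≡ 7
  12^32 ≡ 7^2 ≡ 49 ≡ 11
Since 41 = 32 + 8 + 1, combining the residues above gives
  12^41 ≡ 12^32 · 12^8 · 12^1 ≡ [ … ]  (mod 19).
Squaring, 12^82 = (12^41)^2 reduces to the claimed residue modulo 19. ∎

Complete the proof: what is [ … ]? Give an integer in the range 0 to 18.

8

12^32 · 12^8 · 12^1 ≡ 11 · 11 · 12 = 1452.
1452 mod 19 = 8, so 12^41 ≡ 8 (mod 19).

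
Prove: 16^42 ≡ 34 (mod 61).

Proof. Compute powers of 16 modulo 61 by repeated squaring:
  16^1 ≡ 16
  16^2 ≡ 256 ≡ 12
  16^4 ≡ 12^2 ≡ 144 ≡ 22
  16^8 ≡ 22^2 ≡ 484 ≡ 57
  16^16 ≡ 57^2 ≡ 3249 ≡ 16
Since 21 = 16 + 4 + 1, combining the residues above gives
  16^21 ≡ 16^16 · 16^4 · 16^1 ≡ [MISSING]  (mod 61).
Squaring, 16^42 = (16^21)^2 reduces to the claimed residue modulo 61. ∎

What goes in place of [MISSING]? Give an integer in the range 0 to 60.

Multiply the listed residues: 16 · 22 · 16 = 352 → 5632.
Reducing modulo 61: 5632 = 92·61 + 20, so 16^21 ≡ 20.

20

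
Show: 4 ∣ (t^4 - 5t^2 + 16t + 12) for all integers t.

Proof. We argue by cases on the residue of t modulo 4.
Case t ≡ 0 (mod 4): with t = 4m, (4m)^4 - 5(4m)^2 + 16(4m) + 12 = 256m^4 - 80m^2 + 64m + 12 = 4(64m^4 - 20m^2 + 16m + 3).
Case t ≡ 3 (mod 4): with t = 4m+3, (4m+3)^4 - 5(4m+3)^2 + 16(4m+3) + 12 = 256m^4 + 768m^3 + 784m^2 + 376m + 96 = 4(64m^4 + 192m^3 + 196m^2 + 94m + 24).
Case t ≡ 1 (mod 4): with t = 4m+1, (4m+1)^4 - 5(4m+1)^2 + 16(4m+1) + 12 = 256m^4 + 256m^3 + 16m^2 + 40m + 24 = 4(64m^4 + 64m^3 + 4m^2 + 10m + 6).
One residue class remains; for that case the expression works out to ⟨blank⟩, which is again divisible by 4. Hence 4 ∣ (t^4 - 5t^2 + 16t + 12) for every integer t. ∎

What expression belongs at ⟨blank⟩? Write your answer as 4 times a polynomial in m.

4(64m^4 + 128m^3 + 76m^2 + 28m + 10)

Only t ≡ 2 (mod 4) is unaccounted for. Put t = 4m+2:
(4m+2)^4 - 5(4m+2)^2 + 16(4m+2) + 12 expands to 256m^4 + 512m^3 + 304m^2 + 112m + 40,
and factoring out 4 leaves 4(64m^4 + 128m^3 + 76m^2 + 28m + 10).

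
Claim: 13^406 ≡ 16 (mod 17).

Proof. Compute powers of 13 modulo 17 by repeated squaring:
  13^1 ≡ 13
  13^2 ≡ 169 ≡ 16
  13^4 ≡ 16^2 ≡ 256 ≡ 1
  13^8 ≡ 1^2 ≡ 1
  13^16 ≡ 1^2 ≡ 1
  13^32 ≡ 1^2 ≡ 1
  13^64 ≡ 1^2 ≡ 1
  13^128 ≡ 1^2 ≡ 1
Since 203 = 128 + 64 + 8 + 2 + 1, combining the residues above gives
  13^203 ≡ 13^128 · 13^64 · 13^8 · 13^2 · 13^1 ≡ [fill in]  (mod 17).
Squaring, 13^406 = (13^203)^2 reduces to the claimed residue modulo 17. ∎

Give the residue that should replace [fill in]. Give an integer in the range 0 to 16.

Multiply the listed residues: 1 · 1 · 1 · 16 · 13 = 1 → 1 → 16 → 208.
Reducing modulo 17: 208 = 12·17 + 4, so 13^203 ≡ 4.

4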